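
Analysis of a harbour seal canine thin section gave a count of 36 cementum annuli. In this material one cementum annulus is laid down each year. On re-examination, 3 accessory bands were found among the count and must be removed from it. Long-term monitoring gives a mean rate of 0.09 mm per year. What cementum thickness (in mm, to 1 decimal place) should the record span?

Adjusted count: 36 − 3 = 33 cementum annuli.
33 years at 0.09 mm/year gives 0.09 × 33 = 3.0 mm.

3.0 mm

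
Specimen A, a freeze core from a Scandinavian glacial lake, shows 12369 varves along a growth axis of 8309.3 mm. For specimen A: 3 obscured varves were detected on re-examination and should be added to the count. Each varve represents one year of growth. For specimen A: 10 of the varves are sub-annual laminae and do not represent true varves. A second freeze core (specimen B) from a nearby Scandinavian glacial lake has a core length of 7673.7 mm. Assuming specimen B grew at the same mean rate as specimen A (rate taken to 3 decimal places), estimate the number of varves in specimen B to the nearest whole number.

11419 varves

Specimen A: after corrections the count is 12369 − 10 + 3 = 12362 varves.
A: Extension rate ≈ 8309.3 / 12362 = 0.672 mm/year.
Specimen B: 7673.7 mm / 0.672 mm per year = 11419.20 years ≈ 11419 varves.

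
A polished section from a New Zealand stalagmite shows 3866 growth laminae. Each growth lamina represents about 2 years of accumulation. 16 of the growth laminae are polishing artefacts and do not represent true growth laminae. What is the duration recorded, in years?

Correcting the raw count gives 3866 − 16 = 3850 true growth laminae.
3850 growth laminae at 2 years each span 3850 × 2 = 7700 years.

7700 years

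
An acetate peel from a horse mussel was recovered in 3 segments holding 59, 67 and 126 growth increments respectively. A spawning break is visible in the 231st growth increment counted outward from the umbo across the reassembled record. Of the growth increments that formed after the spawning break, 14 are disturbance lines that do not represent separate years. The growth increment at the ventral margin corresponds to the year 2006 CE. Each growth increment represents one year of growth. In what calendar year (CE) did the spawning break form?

1999 CE

Total growth increments = 59 + 67 + 126 = 252.
The spawning break sits at growth increment 231 from the umbo, so 252 − 231 = 21 growth increments formed after it.
Excluding 14 false growth increments: 21 − 14 = 7.
The growth increment at the ventral margin is 2006 CE, so the spawning break dates to 2006 − 7 = 1999 CE.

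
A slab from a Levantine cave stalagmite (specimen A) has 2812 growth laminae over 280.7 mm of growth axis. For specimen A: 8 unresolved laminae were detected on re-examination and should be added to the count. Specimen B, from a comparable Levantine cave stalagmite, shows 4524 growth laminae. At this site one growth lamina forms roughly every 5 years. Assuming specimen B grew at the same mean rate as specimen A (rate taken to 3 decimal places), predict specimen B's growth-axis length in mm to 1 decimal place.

452.4 mm

Specimen A: after corrections the count is 2812 + 8 = 2820 growth laminae.
Specimen A: multiplying by 5 years per growth lamina: 2820 × 5 = 14100 years.
A: Extension rate ≈ 280.7 / 14100 = 0.020 mm/yr.
Specimen B: at 5 years per growth lamina, 4524 × 5 = 22620 years. B's length ≈ 0.020 × 22620 = 452.4 mm.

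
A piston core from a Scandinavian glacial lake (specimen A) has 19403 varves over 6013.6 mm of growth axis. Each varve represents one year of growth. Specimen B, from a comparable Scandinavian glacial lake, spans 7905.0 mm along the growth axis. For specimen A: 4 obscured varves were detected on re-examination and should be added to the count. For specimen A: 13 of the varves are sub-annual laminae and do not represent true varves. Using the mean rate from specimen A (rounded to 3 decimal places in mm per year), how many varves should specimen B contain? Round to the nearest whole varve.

Specimen A: correcting the raw count gives 19403 − 13 + 4 = 19394 true varves.
A: 6013.6 mm over 19394 years gives 6013.6 / 19394 ≈ 0.310 mm/yr.
For B, 7905.0 / 0.310 = 25500.00 years ≈ 25500 varves.

25500 varves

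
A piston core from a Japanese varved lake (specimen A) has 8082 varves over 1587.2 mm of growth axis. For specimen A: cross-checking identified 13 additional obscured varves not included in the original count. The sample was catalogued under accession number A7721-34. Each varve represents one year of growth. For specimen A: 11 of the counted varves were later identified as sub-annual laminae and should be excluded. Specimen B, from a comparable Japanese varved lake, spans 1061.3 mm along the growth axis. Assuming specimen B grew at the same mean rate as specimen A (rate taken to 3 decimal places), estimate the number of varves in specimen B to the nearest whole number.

Specimen A: after corrections the count is 8082 − 11 + 13 = 8084 varves.
A: Extension rate ≈ 1587.2 / 8084 = 0.196 mm per year.
B spans 1061.3 / 0.196 = 5414.80 years ≈ 5415 varves.

5415 varves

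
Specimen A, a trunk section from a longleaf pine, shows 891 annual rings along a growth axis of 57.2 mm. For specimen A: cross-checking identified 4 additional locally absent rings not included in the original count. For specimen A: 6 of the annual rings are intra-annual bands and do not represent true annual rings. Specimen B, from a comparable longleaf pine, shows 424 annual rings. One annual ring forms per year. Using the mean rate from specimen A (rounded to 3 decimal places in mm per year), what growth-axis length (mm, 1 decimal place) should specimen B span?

27.1 mm

Specimen A: after corrections the count is 891 − 6 + 4 = 889 annual rings.
A: 57.2 mm over 889 years gives 57.2 / 889 ≈ 0.064 mm/yr.
B's length ≈ 0.064 × 424 = 27.1 mm.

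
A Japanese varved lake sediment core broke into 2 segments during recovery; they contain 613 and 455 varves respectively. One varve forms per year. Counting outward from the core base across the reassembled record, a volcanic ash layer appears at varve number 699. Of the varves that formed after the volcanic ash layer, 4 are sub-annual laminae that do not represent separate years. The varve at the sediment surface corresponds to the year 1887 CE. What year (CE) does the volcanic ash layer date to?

Total varves = 613 + 455 = 1068.
Between varve 699 and the sediment surface there are 1068 − 699 = 369 varves.
Removing the 4 false varves leaves 369 − 4 = 365 true varves beyond the volcanic ash layer.
1887 − 365 = 1522 CE.

1522 CE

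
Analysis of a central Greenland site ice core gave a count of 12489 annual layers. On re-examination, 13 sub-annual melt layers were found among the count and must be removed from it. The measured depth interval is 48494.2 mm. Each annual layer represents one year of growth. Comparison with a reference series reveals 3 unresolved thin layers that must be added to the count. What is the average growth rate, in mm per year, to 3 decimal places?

3.886 mm per year

After corrections the count is 12489 − 13 + 3 = 12479 annual layers.
48494.2 mm over 12479 years gives 48494.2 / 12479 ≈ 3.886 mm per year.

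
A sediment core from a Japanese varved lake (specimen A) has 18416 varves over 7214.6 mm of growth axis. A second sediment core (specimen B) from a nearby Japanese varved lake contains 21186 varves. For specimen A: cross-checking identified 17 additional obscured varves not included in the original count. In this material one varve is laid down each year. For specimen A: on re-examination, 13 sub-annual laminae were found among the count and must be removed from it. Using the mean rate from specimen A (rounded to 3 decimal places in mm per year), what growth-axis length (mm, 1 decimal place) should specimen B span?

Specimen A: after corrections the count is 18416 − 13 + 17 = 18420 varves.
A: Mean rate = 7214.6 mm / 18420 years ≈ 0.392 mm per year.
B's length ≈ 0.392 × 21186 = 8304.9 mm.

8304.9 mm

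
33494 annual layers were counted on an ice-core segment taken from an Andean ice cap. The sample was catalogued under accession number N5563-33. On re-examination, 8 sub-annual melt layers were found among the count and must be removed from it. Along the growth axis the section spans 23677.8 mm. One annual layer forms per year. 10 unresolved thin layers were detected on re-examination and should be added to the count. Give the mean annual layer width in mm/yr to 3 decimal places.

True annual layer count = 33494 − 8 + 10 = 33496.
23677.8 mm over 33496 years gives 23677.8 / 33496 ≈ 0.707 mm/yr.

0.707 mm/yr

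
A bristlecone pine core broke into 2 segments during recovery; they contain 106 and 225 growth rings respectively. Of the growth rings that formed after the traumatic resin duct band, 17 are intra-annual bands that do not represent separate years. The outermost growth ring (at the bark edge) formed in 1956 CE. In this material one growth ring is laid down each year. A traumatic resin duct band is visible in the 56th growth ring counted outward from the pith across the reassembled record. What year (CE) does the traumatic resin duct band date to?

1698 CE

Total growth rings = 106 + 225 = 331.
331 − 56 = 275 growth rings lie beyond the traumatic resin duct band toward the bark edge.
Excluding 17 false growth rings: 275 − 17 = 258.
1956 − 258 = 1698 CE.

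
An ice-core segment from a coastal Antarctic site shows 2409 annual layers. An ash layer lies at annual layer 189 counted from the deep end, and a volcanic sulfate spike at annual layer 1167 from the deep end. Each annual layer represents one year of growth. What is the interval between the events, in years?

978 years

1167 − 189 = 978 annual layers lie between the two events.
At one annual layer per year, 978 years elapsed between them.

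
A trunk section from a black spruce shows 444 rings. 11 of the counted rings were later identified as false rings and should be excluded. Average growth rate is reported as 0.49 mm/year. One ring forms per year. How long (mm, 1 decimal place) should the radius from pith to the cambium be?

True ring count = 444 − 11 = 433.
Length ≈ 0.49 × 433 = 212.2 mm.

212.2 mm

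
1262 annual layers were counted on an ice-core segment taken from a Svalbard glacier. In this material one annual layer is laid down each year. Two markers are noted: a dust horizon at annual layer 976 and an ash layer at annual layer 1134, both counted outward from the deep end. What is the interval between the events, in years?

Separation: 1134 − 976 = 158 annual layers.
That is 158 years at one annual layer per year.

158 years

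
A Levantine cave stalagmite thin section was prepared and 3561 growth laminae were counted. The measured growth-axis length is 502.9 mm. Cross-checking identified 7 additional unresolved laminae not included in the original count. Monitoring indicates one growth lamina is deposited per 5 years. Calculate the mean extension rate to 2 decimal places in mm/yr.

0.03 mm/yr

Adjusted count: 3561 + 7 = 3568 growth laminae.
Multiplying by 5 years per growth lamina: 3568 × 5 = 17840 years.
502.9 mm over 17840 years gives 502.9 / 17840 ≈ 0.03 mm/yr.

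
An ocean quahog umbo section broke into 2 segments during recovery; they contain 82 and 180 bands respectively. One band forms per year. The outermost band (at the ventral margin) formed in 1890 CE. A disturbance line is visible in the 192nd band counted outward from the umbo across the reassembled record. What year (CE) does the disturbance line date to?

1820 CE

Total bands = 82 + 180 = 262.
262 − 192 = 70 bands lie beyond the disturbance line toward the ventral margin.
Counting back 70 years from 1890 CE places the disturbance line in 1890 − 70 = 1820 CE.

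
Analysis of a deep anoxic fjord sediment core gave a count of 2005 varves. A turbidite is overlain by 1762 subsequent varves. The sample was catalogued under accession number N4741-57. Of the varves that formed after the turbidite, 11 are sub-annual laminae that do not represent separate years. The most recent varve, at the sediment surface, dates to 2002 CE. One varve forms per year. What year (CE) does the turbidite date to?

251 CE

There are 1762 varves younger than the turbidite.
1762 − 11 false = 1751 true varves after the turbidite.
The varve at the sediment surface is 2002 CE, so the turbidite dates to 2002 − 1751 = 251 CE.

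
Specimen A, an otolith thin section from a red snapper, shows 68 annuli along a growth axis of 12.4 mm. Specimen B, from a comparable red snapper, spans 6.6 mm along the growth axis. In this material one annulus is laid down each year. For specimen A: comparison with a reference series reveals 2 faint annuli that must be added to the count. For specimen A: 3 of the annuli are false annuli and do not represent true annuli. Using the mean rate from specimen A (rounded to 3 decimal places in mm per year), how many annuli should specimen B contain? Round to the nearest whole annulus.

36 annuli

Specimen A: true annulus count = 68 − 3 + 2 = 67.
A: Mean rate = 12.4 mm / 67 years ≈ 0.185 mm per year.
B spans 6.6 / 0.185 = 35.68 years ≈ 36 annuli.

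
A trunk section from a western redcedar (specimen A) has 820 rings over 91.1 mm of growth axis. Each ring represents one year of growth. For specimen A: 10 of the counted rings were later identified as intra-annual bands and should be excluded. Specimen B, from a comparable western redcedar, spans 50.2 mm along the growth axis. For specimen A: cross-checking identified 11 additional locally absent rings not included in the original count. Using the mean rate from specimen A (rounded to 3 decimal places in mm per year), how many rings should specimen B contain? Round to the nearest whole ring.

Specimen A: after corrections the count is 820 − 10 + 11 = 821 rings.
A: Extension rate ≈ 91.1 / 821 = 0.111 mm/yr.
Specimen B: 50.2 mm / 0.111 mm per year = 452.25 years ≈ 452 rings.

452 rings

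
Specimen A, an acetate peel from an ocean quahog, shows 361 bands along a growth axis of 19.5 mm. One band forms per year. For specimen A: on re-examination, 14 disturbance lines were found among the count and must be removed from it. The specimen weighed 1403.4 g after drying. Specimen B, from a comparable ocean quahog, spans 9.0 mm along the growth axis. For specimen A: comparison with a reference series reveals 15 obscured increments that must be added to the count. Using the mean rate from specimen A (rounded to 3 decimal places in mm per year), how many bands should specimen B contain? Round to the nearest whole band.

167 bands

Specimen A: after corrections the count is 361 − 14 + 15 = 362 bands.
A: 19.5 mm over 362 years gives 19.5 / 362 ≈ 0.054 mm/year.
For B, 9.0 / 0.054 = 166.67 years ≈ 167 bands.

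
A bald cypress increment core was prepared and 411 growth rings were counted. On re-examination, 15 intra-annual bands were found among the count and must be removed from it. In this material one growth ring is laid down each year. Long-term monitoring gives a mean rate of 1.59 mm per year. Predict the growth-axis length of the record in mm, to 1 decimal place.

Adjusted count: 411 − 15 = 396 growth rings.
Length ≈ 1.59 × 396 = 629.6 mm.

629.6 mm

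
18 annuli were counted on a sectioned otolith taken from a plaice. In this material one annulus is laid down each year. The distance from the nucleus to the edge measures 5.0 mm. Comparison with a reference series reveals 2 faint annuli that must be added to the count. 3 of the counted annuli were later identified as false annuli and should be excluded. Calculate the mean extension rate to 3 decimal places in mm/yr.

Correcting the raw count gives 18 − 3 + 2 = 17 true annuli.
Mean rate = 5.0 mm / 17 years ≈ 0.294 mm/yr.

0.294 mm/yr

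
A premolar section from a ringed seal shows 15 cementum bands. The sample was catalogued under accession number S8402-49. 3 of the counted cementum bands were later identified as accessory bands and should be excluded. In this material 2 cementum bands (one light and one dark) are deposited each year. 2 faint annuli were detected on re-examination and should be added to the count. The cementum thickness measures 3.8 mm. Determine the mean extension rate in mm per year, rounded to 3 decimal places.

0.543 mm per year

Correcting the raw count gives 15 − 3 + 2 = 14 true cementum bands.
14 cementum bands at 2 per year is 14 / 2 = 7 years.
3.8 mm over 7 years gives 3.8 / 7 ≈ 0.543 mm per year.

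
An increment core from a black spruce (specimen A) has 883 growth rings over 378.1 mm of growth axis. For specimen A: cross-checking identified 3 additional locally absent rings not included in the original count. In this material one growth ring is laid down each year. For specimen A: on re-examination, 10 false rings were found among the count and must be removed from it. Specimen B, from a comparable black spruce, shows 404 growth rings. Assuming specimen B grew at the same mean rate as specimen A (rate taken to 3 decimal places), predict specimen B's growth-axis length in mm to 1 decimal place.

174.5 mm

Specimen A: correcting the raw count gives 883 − 10 + 3 = 876 true growth rings.
A: Mean rate = 378.1 mm / 876 years ≈ 0.432 mm/year.
Length of B = 0.432 × 404 = 174.5 mm.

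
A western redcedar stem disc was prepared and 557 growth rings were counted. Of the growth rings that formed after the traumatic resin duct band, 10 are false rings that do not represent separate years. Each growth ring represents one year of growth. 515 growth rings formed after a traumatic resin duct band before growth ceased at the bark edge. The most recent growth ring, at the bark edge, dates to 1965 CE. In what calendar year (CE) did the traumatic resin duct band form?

There are 515 growth rings younger than the traumatic resin duct band.
515 − 10 false = 505 true growth rings after the traumatic resin duct band.
Counting back 505 years from 1965 CE places the traumatic resin duct band in 1965 − 505 = 1460 CE.

1460 CE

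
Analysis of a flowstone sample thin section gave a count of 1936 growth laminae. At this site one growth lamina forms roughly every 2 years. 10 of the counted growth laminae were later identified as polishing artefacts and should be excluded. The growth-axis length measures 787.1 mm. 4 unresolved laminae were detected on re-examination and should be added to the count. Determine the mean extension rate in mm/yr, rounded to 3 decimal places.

True growth lamina count = 1936 − 10 + 4 = 1930.
Multiplying by 2 years per growth lamina: 1930 × 2 = 3860 years.
787.1 mm over 3860 years gives 787.1 / 3860 ≈ 0.204 mm/yr.

0.204 mm/yr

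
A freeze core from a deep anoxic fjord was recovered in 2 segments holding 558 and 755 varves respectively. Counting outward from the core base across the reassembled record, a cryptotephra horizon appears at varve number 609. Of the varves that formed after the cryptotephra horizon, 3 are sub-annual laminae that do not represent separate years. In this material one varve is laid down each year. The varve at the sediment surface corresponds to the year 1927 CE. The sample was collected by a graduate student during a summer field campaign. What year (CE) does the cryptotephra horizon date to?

Total varves = 558 + 755 = 1313.
1313 − 609 = 704 varves lie beyond the cryptotephra horizon toward the sediment surface.
Removing the 3 false varves leaves 704 − 3 = 701 true varves beyond the cryptotephra horizon.
The varve at the sediment surface is 1927 CE, so the cryptotephra horizon dates to 1927 − 701 = 1226 CE.

1226 CE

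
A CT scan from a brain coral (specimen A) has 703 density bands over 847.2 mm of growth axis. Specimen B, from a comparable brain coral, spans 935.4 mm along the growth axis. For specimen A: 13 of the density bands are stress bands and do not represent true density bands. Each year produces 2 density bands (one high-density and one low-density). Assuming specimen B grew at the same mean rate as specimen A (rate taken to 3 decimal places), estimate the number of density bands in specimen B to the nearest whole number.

Specimen A: adjusted count: 703 − 13 = 690 density bands.
Specimen A: dividing by 2 density bands per year: 690 / 2 = 345 years.
A: Mean rate = 847.2 mm / 345 years ≈ 2.456 mm per year.
B spans 935.4 / 2.456 = 380.86 years; at 2 density bands per year that is 380.86 × 2 ≈ 762 density bands.

762 density bands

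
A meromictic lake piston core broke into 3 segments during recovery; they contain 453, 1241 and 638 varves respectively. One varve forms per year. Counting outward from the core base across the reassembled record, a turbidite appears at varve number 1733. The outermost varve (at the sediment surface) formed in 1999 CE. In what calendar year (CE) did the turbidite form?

1400 CE

Total varves = 453 + 1241 + 638 = 2332.
Between varve 1733 and the sediment surface there are 2332 − 1733 = 599 varves.
The varve at the sediment surface is 1999 CE, so the turbidite dates to 1999 − 599 = 1400 CE.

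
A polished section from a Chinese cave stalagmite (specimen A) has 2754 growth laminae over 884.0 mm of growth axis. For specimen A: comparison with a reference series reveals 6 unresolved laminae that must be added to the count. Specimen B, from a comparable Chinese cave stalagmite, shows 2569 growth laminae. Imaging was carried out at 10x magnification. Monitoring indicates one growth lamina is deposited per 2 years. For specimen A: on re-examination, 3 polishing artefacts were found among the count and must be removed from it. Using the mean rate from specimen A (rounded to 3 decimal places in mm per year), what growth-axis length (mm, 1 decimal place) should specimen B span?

Specimen A: true growth lamina count = 2754 − 3 + 6 = 2757.
Specimen A: multiplying by 2 years per growth lamina: 2757 × 2 = 5514 years.
A: Mean rate = 884.0 mm / 5514 years ≈ 0.160 mm/yr.
Specimen B: multiplying by 2 years per growth lamina: 2569 × 2 = 5138 years. Length of B = 0.160 × 5138 = 822.1 mm.

822.1 mm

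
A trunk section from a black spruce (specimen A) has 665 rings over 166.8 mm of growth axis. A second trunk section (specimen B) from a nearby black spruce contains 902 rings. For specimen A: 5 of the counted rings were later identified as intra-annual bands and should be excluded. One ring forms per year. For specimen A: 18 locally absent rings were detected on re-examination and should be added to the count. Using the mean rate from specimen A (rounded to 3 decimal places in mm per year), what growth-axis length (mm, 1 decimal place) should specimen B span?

Specimen A: adjusted count: 665 − 5 + 18 = 678 rings.
A: 166.8 mm over 678 years gives 166.8 / 678 ≈ 0.246 mm per year.
For B, 0.246 mm/year × 902 years = 221.9 mm.

221.9 mm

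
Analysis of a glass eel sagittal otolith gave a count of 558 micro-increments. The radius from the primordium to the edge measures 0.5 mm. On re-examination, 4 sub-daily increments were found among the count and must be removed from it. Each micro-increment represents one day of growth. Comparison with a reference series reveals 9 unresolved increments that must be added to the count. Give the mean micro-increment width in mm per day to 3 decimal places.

0.001 mm per day

After corrections the count is 558 − 4 + 9 = 563 micro-increments.
Extension rate ≈ 0.5 / 563 = 0.001 mm per day.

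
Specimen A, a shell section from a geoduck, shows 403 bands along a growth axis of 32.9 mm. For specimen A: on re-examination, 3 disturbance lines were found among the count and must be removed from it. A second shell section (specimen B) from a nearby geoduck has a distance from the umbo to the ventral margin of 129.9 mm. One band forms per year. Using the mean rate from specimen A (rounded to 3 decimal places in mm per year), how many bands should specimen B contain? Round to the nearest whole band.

1584 bands

Specimen A: adjusted count: 403 − 3 = 400 bands.
A: Extension rate ≈ 32.9 / 400 = 0.082 mm/yr.
Specimen B: 129.9 mm / 0.082 mm per year = 1584.15 years ≈ 1584 bands.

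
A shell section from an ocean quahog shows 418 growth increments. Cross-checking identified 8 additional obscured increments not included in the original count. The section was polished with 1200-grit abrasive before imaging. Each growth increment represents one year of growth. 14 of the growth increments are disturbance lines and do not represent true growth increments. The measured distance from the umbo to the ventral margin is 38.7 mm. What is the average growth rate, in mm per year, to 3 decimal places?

True growth increment count = 418 − 14 + 8 = 412.
38.7 mm over 412 years gives 38.7 / 412 ≈ 0.094 mm per year.

0.094 mm per year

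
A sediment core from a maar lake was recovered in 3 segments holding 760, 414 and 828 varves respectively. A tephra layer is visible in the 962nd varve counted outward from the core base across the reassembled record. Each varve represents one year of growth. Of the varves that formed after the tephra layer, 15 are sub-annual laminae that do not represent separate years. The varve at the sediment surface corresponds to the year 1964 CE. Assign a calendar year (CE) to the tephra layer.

939 CE

Total varves = 760 + 414 + 828 = 2002.
2002 − 962 = 1040 varves lie beyond the tephra layer toward the sediment surface.
Excluding 15 false varves: 1040 − 15 = 1025.
Counting back 1025 years from 1964 CE places the tephra layer in 1964 − 1025 = 939 CE.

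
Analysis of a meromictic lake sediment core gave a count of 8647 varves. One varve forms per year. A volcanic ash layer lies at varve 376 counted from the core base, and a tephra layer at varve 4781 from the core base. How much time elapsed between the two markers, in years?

Separation: 4781 − 376 = 4405 varves.
That is 4405 years at one varve per year.

4405 years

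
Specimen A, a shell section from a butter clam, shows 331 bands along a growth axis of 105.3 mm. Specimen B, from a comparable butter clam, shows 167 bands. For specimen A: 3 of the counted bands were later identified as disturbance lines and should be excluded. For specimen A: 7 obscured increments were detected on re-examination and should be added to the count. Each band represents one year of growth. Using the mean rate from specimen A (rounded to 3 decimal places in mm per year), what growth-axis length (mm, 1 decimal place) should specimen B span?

Specimen A: adjusted count: 331 − 3 + 7 = 335 bands.
A: Mean rate = 105.3 mm / 335 years ≈ 0.314 mm/yr.
For B, 0.314 mm/year × 167 years = 52.4 mm.

52.4 mm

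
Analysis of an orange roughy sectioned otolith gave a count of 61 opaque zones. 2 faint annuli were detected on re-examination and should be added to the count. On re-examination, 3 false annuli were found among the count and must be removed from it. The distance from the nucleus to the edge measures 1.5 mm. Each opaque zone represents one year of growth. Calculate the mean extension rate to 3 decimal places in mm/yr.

True opaque zone count = 61 − 3 + 2 = 60.
Extension rate ≈ 1.5 / 60 = 0.025 mm/yr.

0.025 mm/yr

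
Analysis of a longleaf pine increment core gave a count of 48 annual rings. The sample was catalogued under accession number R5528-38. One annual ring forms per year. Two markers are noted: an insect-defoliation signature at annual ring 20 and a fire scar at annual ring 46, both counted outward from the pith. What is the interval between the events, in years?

46 − 20 = 26 annual rings lie between the two events.
One annual ring per year makes the interval 26 years.

26 years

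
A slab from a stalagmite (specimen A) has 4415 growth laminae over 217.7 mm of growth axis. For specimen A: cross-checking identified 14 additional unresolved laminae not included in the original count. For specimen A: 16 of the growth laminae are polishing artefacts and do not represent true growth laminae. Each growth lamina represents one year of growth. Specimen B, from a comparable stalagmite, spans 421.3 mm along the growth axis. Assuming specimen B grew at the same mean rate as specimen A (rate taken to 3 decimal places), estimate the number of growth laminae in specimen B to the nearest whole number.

8598 growth laminae

Specimen A: correcting the raw count gives 4415 − 16 + 14 = 4413 true growth laminae.
A: Mean rate = 217.7 mm / 4413 years ≈ 0.049 mm per year.
Specimen B: 421.3 mm / 0.049 mm per year = 8597.96 years ≈ 8598 growth laminae.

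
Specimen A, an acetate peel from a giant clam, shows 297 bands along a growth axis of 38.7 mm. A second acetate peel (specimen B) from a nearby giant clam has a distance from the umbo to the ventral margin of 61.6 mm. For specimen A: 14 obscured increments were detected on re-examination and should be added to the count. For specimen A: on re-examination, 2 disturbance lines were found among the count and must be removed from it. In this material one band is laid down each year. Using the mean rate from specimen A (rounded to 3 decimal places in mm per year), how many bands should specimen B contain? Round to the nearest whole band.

Specimen A: after corrections the count is 297 − 2 + 14 = 309 bands.
A: 38.7 mm over 309 years gives 38.7 / 309 ≈ 0.125 mm per year.
Specimen B: 61.6 mm / 0.125 mm per year = 492.80 years ≈ 493 bands.

493 bands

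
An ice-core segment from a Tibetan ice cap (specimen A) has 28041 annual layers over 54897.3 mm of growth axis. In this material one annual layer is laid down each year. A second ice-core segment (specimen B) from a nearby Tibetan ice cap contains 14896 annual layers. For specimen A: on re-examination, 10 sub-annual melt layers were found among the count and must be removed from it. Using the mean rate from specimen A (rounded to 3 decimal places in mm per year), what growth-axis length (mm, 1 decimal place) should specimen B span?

29166.4 mm

Specimen A: correcting the raw count gives 28041 − 10 = 28031 true annual layers.
A: 54897.3 mm over 28031 years gives 54897.3 / 28031 ≈ 1.958 mm/yr.
For B, 1.958 mm/year × 14896 years = 29166.4 mm.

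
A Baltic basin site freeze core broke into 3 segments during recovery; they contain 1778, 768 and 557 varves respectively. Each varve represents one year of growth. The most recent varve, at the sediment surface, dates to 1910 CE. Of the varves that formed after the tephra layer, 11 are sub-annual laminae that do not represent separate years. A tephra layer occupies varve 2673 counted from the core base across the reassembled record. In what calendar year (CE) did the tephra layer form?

Total varves = 1778 + 768 + 557 = 3103.
Between varve 2673 and the sediment surface there are 3103 − 2673 = 430 varves.
Excluding 11 false varves: 430 − 11 = 419.
Counting back 419 years from 1910 CE places the tephra layer in 1910 − 419 = 1491 CE.

1491 CE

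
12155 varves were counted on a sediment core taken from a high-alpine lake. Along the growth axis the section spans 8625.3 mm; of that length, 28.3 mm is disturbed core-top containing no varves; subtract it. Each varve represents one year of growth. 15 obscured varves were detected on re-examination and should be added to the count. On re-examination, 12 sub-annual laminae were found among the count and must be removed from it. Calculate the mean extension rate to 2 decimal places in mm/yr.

True varve count = 12155 − 12 + 15 = 12158.
The growth record spans 8625.3 − 28.3 = 8597.0 mm.
Extension rate ≈ 8597.0 / 12158 = 0.71 mm/yr.

0.71 mm/yr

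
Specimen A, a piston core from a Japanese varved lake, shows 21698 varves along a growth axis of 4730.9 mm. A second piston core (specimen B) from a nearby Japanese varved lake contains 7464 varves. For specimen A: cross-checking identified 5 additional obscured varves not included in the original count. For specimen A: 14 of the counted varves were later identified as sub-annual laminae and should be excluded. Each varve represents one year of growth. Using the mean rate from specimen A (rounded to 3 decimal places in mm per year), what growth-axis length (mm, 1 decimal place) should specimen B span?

Specimen A: adjusted count: 21698 − 14 + 5 = 21689 varves.
A: Mean rate = 4730.9 mm / 21689 years ≈ 0.218 mm/yr.
For B, 0.218 mm/year × 7464 years = 1627.2 mm.

1627.2 mm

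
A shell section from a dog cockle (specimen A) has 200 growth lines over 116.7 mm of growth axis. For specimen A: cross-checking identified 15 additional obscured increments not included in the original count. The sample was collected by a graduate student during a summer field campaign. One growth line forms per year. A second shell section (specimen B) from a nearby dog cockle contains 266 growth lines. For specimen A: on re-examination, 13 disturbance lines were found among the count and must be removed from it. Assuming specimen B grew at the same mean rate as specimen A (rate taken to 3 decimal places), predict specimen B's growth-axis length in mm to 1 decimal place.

Specimen A: adjusted count: 200 − 13 + 15 = 202 growth lines.
A: Mean rate = 116.7 mm / 202 years ≈ 0.578 mm per year.
B's length ≈ 0.578 × 266 = 153.7 mm.

153.7 mm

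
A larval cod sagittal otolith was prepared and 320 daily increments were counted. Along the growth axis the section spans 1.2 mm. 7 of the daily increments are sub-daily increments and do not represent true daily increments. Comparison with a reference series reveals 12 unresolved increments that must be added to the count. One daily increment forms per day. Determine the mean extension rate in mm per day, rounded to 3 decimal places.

True daily increment count = 320 − 7 + 12 = 325.
1.2 mm over 325 days gives 1.2 / 325 ≈ 0.004 mm per day.

0.004 mm per day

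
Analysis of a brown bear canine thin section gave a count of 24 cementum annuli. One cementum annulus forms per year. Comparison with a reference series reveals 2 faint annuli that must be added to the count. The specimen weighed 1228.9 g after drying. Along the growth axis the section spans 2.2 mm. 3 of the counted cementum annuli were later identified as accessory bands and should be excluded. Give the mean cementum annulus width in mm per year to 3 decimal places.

0.096 mm per year

True cementum annulus count = 24 − 3 + 2 = 23.
Mean rate = 2.2 mm / 23 years ≈ 0.096 mm per year.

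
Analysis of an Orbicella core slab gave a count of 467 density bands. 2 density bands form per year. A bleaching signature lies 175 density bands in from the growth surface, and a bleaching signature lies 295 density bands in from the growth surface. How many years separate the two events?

295 − 175 = 120 density bands lie between the two events.
120 density bands at 2 per year is 120 / 2 = 60 years.

60 years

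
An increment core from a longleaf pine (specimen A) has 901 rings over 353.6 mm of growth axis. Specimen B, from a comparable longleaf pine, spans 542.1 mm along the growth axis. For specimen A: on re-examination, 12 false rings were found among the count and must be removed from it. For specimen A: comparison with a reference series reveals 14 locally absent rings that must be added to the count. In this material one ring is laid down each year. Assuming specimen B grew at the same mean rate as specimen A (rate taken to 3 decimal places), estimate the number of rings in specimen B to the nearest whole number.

Specimen A: true ring count = 901 − 12 + 14 = 903.
A: Mean rate = 353.6 mm / 903 years ≈ 0.392 mm per year.
For B, 542.1 / 0.392 = 1382.91 years ≈ 1383 rings.

1383 rings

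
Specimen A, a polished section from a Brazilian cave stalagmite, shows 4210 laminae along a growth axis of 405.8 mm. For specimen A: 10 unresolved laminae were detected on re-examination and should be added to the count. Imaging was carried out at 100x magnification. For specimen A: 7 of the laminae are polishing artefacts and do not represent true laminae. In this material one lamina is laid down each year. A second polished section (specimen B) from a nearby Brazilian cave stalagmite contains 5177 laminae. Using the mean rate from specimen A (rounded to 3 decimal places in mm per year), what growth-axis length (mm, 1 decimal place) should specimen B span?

497.0 mm

Specimen A: adjusted count: 4210 − 7 + 10 = 4213 laminae.
A: Extension rate ≈ 405.8 / 4213 = 0.096 mm/year.
Length of B = 0.096 × 5177 = 497.0 mm.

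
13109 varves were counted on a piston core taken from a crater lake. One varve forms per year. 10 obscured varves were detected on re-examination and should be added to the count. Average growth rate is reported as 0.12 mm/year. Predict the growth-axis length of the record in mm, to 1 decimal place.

1574.3 mm

After corrections the count is 13109 + 10 = 13119 varves.
Length ≈ 0.12 × 13119 = 1574.3 mm.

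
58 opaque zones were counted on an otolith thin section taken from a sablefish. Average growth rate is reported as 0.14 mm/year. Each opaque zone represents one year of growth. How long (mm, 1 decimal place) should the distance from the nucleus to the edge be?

The record spans 58 years at 0.14 mm per year.
58 years at 0.14 mm/year gives 0.14 × 58 = 8.1 mm.

8.1 mm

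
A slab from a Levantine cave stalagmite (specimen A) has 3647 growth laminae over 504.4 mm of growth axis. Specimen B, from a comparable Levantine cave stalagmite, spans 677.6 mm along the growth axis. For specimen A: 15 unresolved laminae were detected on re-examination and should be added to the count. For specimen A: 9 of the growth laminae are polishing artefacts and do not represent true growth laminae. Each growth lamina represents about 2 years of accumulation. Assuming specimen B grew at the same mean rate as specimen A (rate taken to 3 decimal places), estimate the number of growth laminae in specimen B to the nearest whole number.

Specimen A: adjusted count: 3647 − 9 + 15 = 3653 growth laminae.
Specimen A: multiplying by 2 years per growth lamina: 3653 × 2 = 7306 years.
A: Extension rate ≈ 504.4 / 7306 = 0.069 mm per year.
B spans 677.6 / 0.069 = 9820.29 years; at 2 years per growth lamina that is 9820.29 / 2 ≈ 4910 growth laminae.

4910 growth laminae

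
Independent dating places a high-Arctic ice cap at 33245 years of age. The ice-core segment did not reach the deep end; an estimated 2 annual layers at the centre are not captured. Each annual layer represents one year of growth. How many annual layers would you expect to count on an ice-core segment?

33243 annual layers

One annual layer per year gives 33245 annual layers over 33245 years.
33245 − 2 missed = 33243 annual layers expected in the prepared section.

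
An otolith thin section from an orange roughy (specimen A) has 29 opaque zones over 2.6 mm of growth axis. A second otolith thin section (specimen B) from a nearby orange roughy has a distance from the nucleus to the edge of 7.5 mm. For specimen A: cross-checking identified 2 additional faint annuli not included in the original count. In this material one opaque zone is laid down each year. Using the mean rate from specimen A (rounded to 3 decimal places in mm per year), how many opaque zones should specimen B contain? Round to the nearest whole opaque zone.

89 opaque zones

Specimen A: true opaque zone count = 29 + 2 = 31.
A: 2.6 mm over 31 years gives 2.6 / 31 ≈ 0.084 mm/yr.
For B, 7.5 / 0.084 = 89.29 years ≈ 89 opaque zones.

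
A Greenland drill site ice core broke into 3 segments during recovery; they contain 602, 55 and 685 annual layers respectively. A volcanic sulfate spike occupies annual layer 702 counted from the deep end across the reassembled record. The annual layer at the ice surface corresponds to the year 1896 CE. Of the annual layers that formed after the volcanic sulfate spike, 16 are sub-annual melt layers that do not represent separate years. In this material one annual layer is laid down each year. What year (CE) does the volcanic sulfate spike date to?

Total annual layers = 602 + 55 + 685 = 1342.
1342 − 702 = 640 annual layers lie beyond the volcanic sulfate spike toward the ice surface.
640 − 16 false = 624 true annual layers after the volcanic sulfate spike.
Counting back 624 years from 1896 CE places the volcanic sulfate spike in 1896 − 624 = 1272 CE.

1272 CE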